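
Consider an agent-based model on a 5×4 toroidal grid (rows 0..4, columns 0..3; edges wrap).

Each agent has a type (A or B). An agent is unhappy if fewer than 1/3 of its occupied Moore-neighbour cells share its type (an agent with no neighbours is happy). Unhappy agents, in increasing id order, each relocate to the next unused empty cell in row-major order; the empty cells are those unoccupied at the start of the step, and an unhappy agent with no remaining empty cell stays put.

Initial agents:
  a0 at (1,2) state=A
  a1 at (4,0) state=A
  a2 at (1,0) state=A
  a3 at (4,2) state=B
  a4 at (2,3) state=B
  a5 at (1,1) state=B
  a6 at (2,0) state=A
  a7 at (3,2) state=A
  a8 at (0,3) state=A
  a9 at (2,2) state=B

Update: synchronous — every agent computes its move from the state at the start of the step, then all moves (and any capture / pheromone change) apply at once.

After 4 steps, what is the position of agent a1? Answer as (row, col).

t=1: a0@(0,0):A a1@(4,0):A a2@(1,0):A a3@(0,1):B a4@(0,2):B a5@(1,3):B a6@(2,0):A a7@(2,1):A a8@(0,3):A a9@(2,2):B
t=2: a0@(0,0):A a1@(4,0):A a2@(1,0):A a3@(1,1):B a4@(0,2):B a5@(1,3):B a6@(2,0):A a7@(2,1):A a8@(0,3):A a9@(2,2):B
t=3: (unchanged — steady state)

(4, 0)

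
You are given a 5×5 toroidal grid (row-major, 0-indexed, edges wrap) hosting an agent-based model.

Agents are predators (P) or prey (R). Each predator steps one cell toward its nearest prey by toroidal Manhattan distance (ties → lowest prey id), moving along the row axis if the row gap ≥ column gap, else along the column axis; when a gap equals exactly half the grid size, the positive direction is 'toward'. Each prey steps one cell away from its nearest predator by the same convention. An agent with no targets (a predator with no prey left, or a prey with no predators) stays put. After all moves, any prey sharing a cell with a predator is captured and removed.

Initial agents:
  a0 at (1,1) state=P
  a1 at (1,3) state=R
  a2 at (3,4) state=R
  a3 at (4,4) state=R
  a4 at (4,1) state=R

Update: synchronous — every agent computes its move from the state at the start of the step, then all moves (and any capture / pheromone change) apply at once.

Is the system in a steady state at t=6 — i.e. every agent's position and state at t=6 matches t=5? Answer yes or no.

t=1: a0@(1,2):P a1@(1,4):R a2@(4,4):R a3@(3,4):R a4@(3,1):R
t=2: a0@(1,3):P a1@(1,0):R a2@(3,4):R a3@(4,4):R a4@(4,1):R
t=3: a0@(1,4):P a1@(1,1):R a2@(4,4):R a3@(3,4):R a4@(3,1):R
t=4: a0@(1,0):P a1@(1,2):R a2@(3,4):R a3@(4,4):R a4@(4,1):R
t=5: a0@(1,1):P a1@(1,3):R a2@(4,4):R a3@(3,4):R a4@(3,1):R
t=6: a0@(1,2):P a1@(1,4):R a2@(3,4):R a3@(4,4):R a4@(4,1):R

no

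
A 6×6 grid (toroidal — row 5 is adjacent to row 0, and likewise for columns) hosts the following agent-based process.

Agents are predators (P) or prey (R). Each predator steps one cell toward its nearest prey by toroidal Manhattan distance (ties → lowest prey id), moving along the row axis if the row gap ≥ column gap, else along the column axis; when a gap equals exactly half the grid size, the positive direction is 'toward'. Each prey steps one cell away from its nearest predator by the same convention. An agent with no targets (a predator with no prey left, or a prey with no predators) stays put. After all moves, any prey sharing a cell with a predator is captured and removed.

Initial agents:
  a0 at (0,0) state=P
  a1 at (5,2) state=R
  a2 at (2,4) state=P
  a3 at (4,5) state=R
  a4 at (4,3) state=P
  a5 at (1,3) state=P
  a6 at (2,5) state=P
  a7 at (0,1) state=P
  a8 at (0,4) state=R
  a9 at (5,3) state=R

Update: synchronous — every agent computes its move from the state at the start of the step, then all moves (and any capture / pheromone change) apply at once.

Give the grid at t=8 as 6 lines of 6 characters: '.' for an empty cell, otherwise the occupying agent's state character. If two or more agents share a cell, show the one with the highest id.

t=1: a0@(0,5):P a1@(0,2):R a2@(1,4):P a3@(4,0):R a4@(5,3):P a5@(0,3):P a6@(3,5):P a7@(5,1):P
t=2: a0@(0,0):P a2@(1,3):P a3@(5,0):R a4@(0,3):P a5@(0,2):P a6@(4,5):P a7@(0,1):P
t=3: a0@(5,0):P a2@(1,4):P a3@(4,0):R a4@(0,4):P a5@(0,1):P a6@(5,5):P a7@(5,1):P
t=4: a0@(4,0):P a2@(2,4):P a3@(3,0):R a4@(5,4):P a5@(5,1):P a6@(4,5):P a7@(4,1):P
t=5: a0@(3,0):P a2@(2,5):P a3@(2,0):R a4@(4,4):P a5@(4,1):P a6@(3,5):P a7@(3,1):P
t=6: a0@(2,0):P a2@(2,0):P a3@(1,0):R a4@(3,4):P a5@(3,1):P a6@(2,5):P a7@(2,1):P
t=7: a0@(1,0):P a2@(1,0):P a3@(0,0):R a4@(2,4):P a5@(2,1):P a6@(1,5):P a7@(1,1):P
t=8: a0@(0,0):P a2@(0,0):P a3@(5,0):R a4@(1,4):P a5@(1,1):P a6@(0,5):P a7@(0,1):P

PP...P
.P..P.
......
......
......
R.....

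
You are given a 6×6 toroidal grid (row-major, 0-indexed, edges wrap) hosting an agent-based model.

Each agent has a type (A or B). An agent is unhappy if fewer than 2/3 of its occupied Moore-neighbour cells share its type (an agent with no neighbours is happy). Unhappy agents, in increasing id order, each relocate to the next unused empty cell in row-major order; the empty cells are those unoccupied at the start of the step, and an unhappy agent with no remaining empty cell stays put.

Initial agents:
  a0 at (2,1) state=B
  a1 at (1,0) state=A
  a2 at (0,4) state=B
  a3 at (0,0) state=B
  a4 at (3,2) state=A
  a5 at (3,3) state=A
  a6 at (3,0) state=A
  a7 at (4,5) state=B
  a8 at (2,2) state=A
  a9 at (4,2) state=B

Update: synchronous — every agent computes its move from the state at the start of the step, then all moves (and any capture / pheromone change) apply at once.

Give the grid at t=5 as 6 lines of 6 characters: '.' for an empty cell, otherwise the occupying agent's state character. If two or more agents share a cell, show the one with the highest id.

t=1: a0@(0,1):B a1@(0,2):A a2@(0,4):B a3@(0,3):B a4@(0,5):A a5@(3,3):A a6@(1,1):A a7@(1,2):B a8@(2,2):A a9@(1,3):B
t=2: a0@(0,0):B a1@(1,0):A a2@(0,4):B a3@(0,3):B a4@(1,4):A a5@(3,3):A a6@(1,5):A a7@(2,0):B a8@(2,1):A a9@(2,3):B
t=3: a0@(0,1):B a1@(0,2):A a2@(0,5):B a3@(1,1):B a4@(1,2):A a5@(1,3):A a6@(2,2):A a7@(2,4):B a8@(2,5):A a9@(3,0):B
t=4: a0@(0,0):B a1@(0,3):A a2@(0,5):B a3@(0,4):B a4@(1,0):A a5@(1,3):A a6@(2,2):A a7@(1,4):B a8@(1,5):A a9@(2,0):B
t=5: a0@(0,1):B a1@(0,2):A a2@(1,1):B a3@(1,2):B a4@(2,1):A a5@(2,3):A a6@(2,2):A a7@(2,4):B a8@(2,5):A a9@(3,0):B

.BA...
.BB...
.AAABA
B.....
......
......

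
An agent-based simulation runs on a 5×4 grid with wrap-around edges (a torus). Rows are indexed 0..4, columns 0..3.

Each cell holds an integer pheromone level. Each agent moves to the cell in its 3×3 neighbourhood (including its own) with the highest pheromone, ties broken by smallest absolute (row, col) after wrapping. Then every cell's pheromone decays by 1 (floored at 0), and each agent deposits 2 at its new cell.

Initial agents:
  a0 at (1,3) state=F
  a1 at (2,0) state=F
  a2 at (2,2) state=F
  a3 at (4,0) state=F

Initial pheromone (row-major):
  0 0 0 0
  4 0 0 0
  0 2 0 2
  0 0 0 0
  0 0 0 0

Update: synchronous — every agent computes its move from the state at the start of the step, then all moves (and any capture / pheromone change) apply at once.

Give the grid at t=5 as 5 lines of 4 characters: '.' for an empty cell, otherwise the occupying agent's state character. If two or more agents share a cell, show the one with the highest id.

t=1: a0@(1,0) a1@(1,0) a2@(2,1) a3@(0,0) | pheromone: 2 0 0 0 / 7 0 0 0 / 0 3 0 1 / 0 0 0 0 / 0 0 0 0
t=2: a0@(1,0) a1@(1,0) a2@(1,0) a3@(1,0) | pheromone: 1 0 0 0 / 14 0 0 0 / 0 2 0 0 / 0 0 0 0 / 0 0 0 0
t=3: a0@(1,0) a1@(1,0) a2@(1,0) a3@(1,0) | pheromone: 0 0 0 0 / 21 0 0 0 / 0 1 0 0 / 0 0 0 0 / 0 0 0 0
t=4: a0@(1,0) a1@(1,0) a2@(1,0) a3@(1,0) | pheromone: 0 0 0 0 / 28 0 0 0 / 0 0 0 0 / 0 0 0 0 / 0 0 0 0
t=5: a0@(1,0) a1@(1,0) a2@(1,0) a3@(1,0) | pheromone: 0 0 0 0 / 35 0 0 0 / 0 0 0 0 / 0 0 0 0 / 0 0 0 0

....
F...
....
....
....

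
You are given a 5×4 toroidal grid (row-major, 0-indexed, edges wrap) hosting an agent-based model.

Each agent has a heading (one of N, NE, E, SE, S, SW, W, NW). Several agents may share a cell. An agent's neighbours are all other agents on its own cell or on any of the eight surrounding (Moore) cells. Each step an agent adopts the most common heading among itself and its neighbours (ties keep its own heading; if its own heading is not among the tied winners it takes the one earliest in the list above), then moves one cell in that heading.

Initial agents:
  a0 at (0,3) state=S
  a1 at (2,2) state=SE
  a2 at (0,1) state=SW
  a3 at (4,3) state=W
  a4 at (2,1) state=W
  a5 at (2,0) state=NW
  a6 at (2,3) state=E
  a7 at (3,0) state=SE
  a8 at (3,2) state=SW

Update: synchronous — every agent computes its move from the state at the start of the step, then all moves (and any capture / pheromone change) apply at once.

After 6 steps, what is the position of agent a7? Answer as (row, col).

t=1: a0@(1,3):S a1@(3,3):SE a2@(1,0):SW a3@(4,2):W a4@(3,2):SE a5@(1,3):NW a6@(3,0):SE a7@(3,3):W a8@(3,1):W
t=2: a0@(2,3):S a1@(4,0):SE a2@(2,3):SW a3@(4,1):W a4@(3,1):W a5@(0,2):NW a6@(4,1):SE a7@(4,0):SE a8@(3,0):W
t=3: a0@(3,3):S a1@(0,1):SE a2@(3,2):SW a3@(4,0):W a4@(3,0):W a5@(4,1):NW a6@(0,2):SE a7@(0,1):SE a8@(3,3):W
t=4: a0@(3,2):W a1@(1,2):SE a2@(4,1):SW a3@(4,3):W a4@(3,3):W a5@(0,2):SE a6@(1,3):SE a7@(1,2):SE a8@(3,2):W
t=5: a0@(3,1):W a1@(2,3):SE a2@(4,0):W a3@(4,2):W a4@(3,2):W a5@(1,3):SE a6@(2,0):SE a7@(2,3):SE a8@(3,1):W
t=6: a0@(3,0):W a1@(3,0):SE a2@(4,3):W a3@(4,1):W a4@(3,1):W a5@(2,0):SE a6@(3,1):SE a7@(3,0):SE a8@(3,0):W

(3, 0)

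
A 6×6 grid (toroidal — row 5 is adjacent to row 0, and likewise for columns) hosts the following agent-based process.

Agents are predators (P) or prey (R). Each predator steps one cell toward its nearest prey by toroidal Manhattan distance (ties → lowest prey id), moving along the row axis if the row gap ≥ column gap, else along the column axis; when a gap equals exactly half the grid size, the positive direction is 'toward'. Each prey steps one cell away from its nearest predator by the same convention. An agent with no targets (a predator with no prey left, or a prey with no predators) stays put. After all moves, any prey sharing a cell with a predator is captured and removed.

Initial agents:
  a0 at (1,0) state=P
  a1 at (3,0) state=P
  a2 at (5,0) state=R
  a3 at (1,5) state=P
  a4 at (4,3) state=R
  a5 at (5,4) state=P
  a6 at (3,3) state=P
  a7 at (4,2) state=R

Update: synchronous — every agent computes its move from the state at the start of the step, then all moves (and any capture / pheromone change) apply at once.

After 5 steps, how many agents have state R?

t=1: a0@(0,0):P a1@(4,0):P a3@(0,5):P a4@(5,3):R a5@(5,5):P a6@(4,3):P a7@(5,2):R
t=2: a0@(0,1):P a1@(4,1):P a3@(0,4):P a4@(0,3):R a5@(5,4):P a6@(5,3):P a7@(0,2):R
t=3: a0@(0,2):P a1@(5,1):P a3@(0,3):P a5@(0,4):P a6@(0,3):P
t=4: (unchanged — steady state)

0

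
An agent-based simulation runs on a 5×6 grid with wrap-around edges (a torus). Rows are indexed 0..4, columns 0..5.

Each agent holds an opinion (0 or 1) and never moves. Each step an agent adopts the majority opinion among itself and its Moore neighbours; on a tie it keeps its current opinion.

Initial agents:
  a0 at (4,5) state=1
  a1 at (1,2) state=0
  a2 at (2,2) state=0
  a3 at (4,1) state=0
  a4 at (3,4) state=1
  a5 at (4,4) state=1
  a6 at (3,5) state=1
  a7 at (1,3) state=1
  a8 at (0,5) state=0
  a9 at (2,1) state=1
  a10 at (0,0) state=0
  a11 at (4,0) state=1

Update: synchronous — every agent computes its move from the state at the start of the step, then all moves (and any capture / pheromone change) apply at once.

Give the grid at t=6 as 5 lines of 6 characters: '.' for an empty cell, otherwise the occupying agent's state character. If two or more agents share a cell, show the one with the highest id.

1....1
..00..
.00...
....11
11..11

t=1: a0@(4,5):1 a1@(1,2):0 a2@(2,2):0 a3@(4,1):0 a4@(3,4):1 a5@(4,4):1 a6@(3,5):1 a7@(1,3):0 a8@(0,5):1 a9@(2,1):0 a10@(0,0):0 a11@(4,0):1
t=2: a0@(4,5):1 a1@(1,2):0 a2@(2,2):0 a3@(4,1):0 a4@(3,4):1 a5@(4,4):1 a6@(3,5):1 a7@(1,3):0 a8@(0,5):1 a9@(2,1):0 a10@(0,0):1 a11@(4,0):1
t=3: a0@(4,5):1 a1@(1,2):0 a2@(2,2):0 a3@(4,1):1 a4@(3,4):1 a5@(4,4):1 a6@(3,5):1 a7@(1,3):0 a8@(0,5):1 a9@(2,1):0 a10@(0,0):1 a11@(4,0):1
t=4: (unchanged — steady state)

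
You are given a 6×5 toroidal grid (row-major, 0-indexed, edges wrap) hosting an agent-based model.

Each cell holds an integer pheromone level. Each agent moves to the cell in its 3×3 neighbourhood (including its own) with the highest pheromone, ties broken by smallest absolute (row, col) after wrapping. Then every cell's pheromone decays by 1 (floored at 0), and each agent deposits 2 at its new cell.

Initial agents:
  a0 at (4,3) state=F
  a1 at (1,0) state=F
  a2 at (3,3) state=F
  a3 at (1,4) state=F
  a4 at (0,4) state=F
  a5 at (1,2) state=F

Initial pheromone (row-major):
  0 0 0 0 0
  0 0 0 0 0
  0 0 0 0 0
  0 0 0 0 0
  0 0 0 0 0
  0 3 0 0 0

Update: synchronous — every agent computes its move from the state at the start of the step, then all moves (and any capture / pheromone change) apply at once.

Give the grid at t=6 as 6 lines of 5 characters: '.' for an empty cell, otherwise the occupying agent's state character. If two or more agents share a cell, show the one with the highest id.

t=1: a0@(3,2) a1@(0,0) a2@(2,2) a3@(0,0) a4@(0,0) a5@(0,1) | pheromone: 6 2 0 0 0 / 0 0 0 0 0 / 0 0 2 0 0 / 0 0 2 0 0 / 0 0 0 0 0 / 0 2 0 0 0
t=2: a0@(2,2) a1@(0,0) a2@(2,2) a3@(0,0) a4@(0,0) a5@(0,0) | pheromone: 13 1 0 0 0 / 0 0 0 0 0 / 0 0 5 0 0 / 0 0 1 0 0 / 0 0 0 0 0 / 0 1 0 0 0
t=3: a0@(2,2) a1@(0,0) a2@(2,2) a3@(0,0) a4@(0,0) a5@(0,0) | pheromone: 20 0 0 0 0 / 0 0 0 0 0 / 0 0 8 0 0 / 0 0 0 0 0 / 0 0 0 0 0 / 0 0 0 0 0
t=4: a0@(2,2) a1@(0,0) a2@(2,2) a3@(0,0) a4@(0,0) a5@(0,0) | pheromone: 27 0 0 0 0 / 0 0 0 0 0 / 0 0 11 0 0 / 0 0 0 0 0 / 0 0 0 0 0 / 0 0 0 0 0
t=5: a0@(2,2) a1@(0,0) a2@(2,2) a3@(0,0) a4@(0,0) a5@(0,0) | pheromone: 34 0 0 0 0 / 0 0 0 0 0 / 0 0 14 0 0 / 0 0 0 0 0 / 0 0 0 0 0 / 0 0 0 0 0
t=6: a0@(2,2) a1@(0,0) a2@(2,2) a3@(0,0) a4@(0,0) a5@(0,0) | pheromone: 41 0 0 0 0 / 0 0 0 0 0 / 0 0 17 0 0 / 0 0 0 0 0 / 0 0 0 0 0 / 0 0 0 0 0

F....
.....
..F..
.....
.....
.....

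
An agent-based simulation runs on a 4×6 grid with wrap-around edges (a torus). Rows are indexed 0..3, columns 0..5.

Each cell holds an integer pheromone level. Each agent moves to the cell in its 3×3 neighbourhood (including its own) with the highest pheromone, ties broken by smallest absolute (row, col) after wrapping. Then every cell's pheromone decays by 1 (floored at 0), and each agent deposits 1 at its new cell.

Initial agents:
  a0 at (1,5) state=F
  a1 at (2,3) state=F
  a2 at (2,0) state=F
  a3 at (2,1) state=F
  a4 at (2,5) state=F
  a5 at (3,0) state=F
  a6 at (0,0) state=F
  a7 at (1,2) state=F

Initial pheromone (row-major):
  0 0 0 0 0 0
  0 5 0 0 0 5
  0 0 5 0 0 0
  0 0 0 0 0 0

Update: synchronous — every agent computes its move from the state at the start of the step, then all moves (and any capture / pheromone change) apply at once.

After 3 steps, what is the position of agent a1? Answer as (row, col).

t=1: a0@(1,5) a1@(2,2) a2@(1,1) a3@(1,1) a4@(1,5) a5@(0,0) a6@(1,1) a7@(1,1) | pheromone: 1 0 0 0 0 0 / 0 8 0 0 0 6 / 0 0 5 0 0 0 / 0 0 0 0 0 0
t=2: a0@(1,5) a1@(1,1) a2@(1,1) a3@(1,1) a4@(1,5) a5@(1,1) a6@(1,1) a7@(1,1) | pheromone: 0 0 0 0 0 0 / 0 13 0 0 0 7 / 0 0 4 0 0 0 / 0 0 0 0 0 0
t=3: a0@(1,5) a1@(1,1) a2@(1,1) a3@(1,1) a4@(1,5) a5@(1,1) a6@(1,1) a7@(1,1) | pheromone: 0 0 0 0 0 0 / 0 18 0 0 0 8 / 0 0 3 0 0 0 / 0 0 0 0 0 0

(1, 1)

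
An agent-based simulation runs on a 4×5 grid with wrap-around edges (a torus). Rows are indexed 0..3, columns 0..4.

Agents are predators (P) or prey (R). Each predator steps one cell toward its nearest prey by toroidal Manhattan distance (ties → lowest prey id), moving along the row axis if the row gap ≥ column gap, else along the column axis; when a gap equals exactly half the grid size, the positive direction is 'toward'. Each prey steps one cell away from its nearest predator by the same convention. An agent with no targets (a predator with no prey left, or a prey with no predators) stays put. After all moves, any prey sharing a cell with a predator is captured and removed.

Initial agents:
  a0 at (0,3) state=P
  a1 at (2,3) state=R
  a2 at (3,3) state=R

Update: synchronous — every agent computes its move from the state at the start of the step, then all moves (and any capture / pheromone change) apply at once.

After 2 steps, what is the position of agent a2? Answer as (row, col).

(1, 3)

t=1: a0@(3,3):P a1@(1,3):R a2@(2,3):R
t=2: a0@(2,3):P a1@(0,3):R a2@(1,3):R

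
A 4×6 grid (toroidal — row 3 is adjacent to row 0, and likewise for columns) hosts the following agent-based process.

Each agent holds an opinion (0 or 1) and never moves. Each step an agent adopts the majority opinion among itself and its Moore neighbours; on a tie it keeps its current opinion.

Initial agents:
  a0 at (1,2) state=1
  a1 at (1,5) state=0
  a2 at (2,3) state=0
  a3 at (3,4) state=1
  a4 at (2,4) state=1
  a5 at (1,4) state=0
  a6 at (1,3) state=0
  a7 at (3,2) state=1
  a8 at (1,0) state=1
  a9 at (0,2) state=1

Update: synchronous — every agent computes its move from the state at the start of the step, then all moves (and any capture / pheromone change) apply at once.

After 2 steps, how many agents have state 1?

t=1: a0@(1,2):1 a1@(1,5):0 a2@(2,3):1 a3@(3,4):1 a4@(2,4):0 a5@(1,4):0 a6@(1,3):0 a7@(3,2):1 a8@(1,0):1 a9@(0,2):1
t=2: (unchanged — steady state)

6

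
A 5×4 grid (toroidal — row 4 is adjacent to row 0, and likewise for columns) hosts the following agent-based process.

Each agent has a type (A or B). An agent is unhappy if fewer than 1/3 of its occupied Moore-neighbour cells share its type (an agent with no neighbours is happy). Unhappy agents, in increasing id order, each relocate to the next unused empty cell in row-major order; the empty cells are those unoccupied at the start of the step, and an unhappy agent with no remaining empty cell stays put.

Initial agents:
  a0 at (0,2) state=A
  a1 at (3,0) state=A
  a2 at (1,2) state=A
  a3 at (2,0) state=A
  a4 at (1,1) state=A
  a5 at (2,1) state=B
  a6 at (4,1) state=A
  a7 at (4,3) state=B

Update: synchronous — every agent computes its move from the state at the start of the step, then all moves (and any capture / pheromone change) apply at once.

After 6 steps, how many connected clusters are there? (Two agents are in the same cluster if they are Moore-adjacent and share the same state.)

t=1: a0@(0,2):A a1@(3,0):A a2@(1,2):A a3@(2,0):A a4@(1,1):A a5@(0,0):B a6@(4,1):A a7@(0,1):B
t=2: a0@(0,2):A a1@(3,0):A a2@(1,2):A a3@(2,0):A a4@(1,1):A a5@(0,0):B a6@(4,1):A a7@(0,3):B
t=3: (unchanged — steady state)

2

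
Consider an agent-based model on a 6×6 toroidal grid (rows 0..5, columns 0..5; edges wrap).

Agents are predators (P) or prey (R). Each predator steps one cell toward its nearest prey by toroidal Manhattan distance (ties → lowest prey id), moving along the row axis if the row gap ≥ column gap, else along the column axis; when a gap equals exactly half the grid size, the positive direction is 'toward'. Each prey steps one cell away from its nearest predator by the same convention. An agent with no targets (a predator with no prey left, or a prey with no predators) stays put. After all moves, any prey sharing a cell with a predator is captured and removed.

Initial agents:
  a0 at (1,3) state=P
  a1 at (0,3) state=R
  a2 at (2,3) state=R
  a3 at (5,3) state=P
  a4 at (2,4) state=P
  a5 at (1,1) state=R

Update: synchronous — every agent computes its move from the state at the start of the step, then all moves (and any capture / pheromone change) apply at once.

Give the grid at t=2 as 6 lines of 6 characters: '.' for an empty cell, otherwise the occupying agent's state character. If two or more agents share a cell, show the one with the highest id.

t=1: a0@(0,3):P a1@(5,3):R a2@(3,3):R a3@(0,3):P a4@(2,3):P a5@(1,0):R
t=2: a0@(5,3):P a1@(4,3):R a2@(4,3):R a3@(5,3):P a4@(3,3):P a5@(1,5):R

......
.....R
......
...P..
...R..
...P..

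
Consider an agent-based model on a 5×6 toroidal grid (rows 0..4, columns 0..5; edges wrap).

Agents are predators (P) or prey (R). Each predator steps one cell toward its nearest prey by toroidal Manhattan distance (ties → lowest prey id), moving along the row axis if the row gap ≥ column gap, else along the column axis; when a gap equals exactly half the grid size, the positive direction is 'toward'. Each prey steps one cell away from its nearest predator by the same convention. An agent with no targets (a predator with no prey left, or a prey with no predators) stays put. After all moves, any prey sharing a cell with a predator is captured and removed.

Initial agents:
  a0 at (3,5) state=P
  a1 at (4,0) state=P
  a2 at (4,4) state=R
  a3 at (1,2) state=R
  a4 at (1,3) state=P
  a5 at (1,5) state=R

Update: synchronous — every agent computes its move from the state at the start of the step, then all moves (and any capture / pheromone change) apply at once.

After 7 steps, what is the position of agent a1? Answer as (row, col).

(0, 5)

t=1: a0@(4,5):P a1@(4,5):P a2@(0,4):R a3@(1,1):R a4@(1,2):P a5@(0,5):R
t=2: a0@(0,5):P a1@(0,5):P a2@(1,4):R a3@(1,0):R a4@(1,1):P a5@(1,5):R
t=3: a0@(1,5):P a1@(1,5):P a2@(2,4):R a4@(1,0):P a5@(2,5):R
t=4: a0@(2,5):P a1@(2,5):P a2@(3,4):R a4@(2,0):P a5@(3,5):R
t=5: a0@(3,5):P a1@(3,5):P a2@(4,4):R a4@(3,0):P a5@(4,5):R
t=6: a0@(4,5):P a1@(4,5):P a2@(0,4):R a4@(4,0):P a5@(0,5):R
t=7: a0@(0,5):P a1@(0,5):P a2@(1,4):R a4@(0,0):P a5@(1,5):R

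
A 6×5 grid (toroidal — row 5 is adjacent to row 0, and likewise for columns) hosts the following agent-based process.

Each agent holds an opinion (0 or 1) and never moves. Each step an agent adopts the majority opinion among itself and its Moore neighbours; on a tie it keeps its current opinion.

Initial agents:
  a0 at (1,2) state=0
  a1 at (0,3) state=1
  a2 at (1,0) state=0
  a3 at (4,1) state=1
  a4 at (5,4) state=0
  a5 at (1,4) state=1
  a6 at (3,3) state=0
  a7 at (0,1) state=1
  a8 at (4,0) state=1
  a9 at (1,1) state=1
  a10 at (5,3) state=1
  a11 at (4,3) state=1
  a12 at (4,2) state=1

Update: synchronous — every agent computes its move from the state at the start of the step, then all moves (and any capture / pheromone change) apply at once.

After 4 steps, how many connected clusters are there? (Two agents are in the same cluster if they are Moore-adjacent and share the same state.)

1

t=1: a0@(1,2):1 a1@(0,3):1 a2@(1,0):1 a3@(4,1):1 a4@(5,4):1 a5@(1,4):1 a6@(3,3):1 a7@(0,1):1 a8@(4,0):1 a9@(1,1):1 a10@(5,3):1 a11@(4,3):1 a12@(4,2):1
t=2: (unchanged — steady state)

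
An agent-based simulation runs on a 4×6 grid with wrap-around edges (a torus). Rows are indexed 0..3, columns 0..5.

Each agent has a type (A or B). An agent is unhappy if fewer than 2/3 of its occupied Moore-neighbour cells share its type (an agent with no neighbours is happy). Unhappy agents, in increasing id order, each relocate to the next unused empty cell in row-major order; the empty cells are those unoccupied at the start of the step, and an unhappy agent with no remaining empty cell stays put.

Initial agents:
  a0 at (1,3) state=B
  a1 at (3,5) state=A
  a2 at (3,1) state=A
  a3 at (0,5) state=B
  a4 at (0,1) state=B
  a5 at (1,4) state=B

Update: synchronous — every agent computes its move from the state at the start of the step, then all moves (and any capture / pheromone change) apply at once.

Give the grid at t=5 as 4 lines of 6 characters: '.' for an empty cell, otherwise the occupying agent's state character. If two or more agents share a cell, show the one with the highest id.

t=1: a0@(1,3):B a1@(0,0):A a2@(0,2):A a3@(0,3):B a4@(0,4):B a5@(1,4):B
t=2: a0@(1,3):B a1@(0,0):A a2@(0,1):A a3@(0,3):B a4@(0,4):B a5@(1,4):B
t=3: (unchanged — steady state)

AA.BB.
...BB.
......
......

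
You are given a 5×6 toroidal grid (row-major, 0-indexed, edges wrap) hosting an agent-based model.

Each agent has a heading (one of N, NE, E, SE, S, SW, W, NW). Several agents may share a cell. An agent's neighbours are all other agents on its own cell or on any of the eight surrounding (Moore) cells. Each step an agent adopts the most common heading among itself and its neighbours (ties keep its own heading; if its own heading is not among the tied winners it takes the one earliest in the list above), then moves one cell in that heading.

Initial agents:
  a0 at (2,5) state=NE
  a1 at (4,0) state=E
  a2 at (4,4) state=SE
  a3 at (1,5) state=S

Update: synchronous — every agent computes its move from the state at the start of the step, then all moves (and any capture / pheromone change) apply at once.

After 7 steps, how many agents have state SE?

1

t=1: a0@(1,0):NE a1@(4,1):E a2@(0,5):SE a3@(2,5):S
t=2: a0@(0,1):NE a1@(4,2):E a2@(1,0):SE a3@(3,5):S
t=3: a0@(4,2):NE a1@(4,3):E a2@(2,1):SE a3@(4,5):S
t=4: a0@(3,3):NE a1@(4,4):E a2@(3,2):SE a3@(0,5):S
t=5: a0@(2,4):NE a1@(4,5):E a2@(4,3):SE a3@(1,5):S
t=6: a0@(1,5):NE a1@(4,0):E a2@(0,4):SE a3@(2,5):S
t=7: a0@(0,0):NE a1@(4,1):E a2@(1,5):SE a3@(3,5):S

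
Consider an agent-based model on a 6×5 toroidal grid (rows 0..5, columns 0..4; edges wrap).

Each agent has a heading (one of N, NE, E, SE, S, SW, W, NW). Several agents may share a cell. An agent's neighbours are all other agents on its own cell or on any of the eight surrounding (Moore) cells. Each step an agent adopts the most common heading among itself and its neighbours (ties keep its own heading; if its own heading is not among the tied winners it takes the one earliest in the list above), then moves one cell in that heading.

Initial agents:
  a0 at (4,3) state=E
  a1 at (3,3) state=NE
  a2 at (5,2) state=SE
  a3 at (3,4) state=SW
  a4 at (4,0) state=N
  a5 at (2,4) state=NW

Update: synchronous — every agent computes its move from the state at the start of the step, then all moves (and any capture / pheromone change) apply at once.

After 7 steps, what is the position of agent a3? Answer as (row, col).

(4, 2)

t=1: a0@(4,4):E a1@(2,4):NE a2@(0,3):SE a3@(4,3):SW a4@(3,0):N a5@(1,3):NW
t=2: a0@(4,0):E a1@(1,0):NE a2@(1,4):SE a3@(5,2):SW a4@(2,0):N a5@(0,2):NW
t=3: a0@(4,1):E a1@(0,1):NE a2@(2,0):SE a3@(0,1):SW a4@(1,0):N a5@(5,1):NW
t=4: a0@(4,2):E a1@(5,2):NE a2@(3,1):SE a3@(1,0):SW a4@(0,0):N a5@(4,0):NW
t=5: a0@(4,3):E a1@(4,3):NE a2@(4,2):SE a3@(2,4):SW a4@(5,0):N a5@(3,4):NW
t=6: a0@(4,4):E a1@(3,4):NE a2@(5,3):SE a3@(3,3):SW a4@(4,0):N a5@(2,3):NW
t=7: a0@(4,0):E a1@(2,0):NE a2@(0,4):SE a3@(4,2):SW a4@(3,0):N a5@(1,2):NW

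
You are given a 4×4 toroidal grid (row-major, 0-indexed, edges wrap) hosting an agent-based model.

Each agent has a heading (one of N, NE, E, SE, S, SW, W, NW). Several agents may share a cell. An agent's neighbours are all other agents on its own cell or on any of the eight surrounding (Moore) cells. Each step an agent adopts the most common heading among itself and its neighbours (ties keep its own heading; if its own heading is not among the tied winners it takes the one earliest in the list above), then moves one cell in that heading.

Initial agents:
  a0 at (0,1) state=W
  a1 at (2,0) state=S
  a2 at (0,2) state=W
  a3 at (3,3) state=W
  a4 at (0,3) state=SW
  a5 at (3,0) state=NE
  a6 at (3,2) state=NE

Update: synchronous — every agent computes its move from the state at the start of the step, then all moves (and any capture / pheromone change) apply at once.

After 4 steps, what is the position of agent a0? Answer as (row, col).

(0, 1)

t=1: a0@(0,0):W a1@(3,0):S a2@(0,1):W a3@(3,2):W a4@(3,0):NE a5@(3,3):W a6@(3,1):W
t=2: a0@(0,3):W a1@(3,3):W a2@(0,0):W a3@(3,1):W a4@(3,3):W a5@(3,2):W a6@(3,0):W
t=3: a0@(0,2):W a1@(3,2):W a2@(0,3):W a3@(3,0):W a4@(3,2):W a5@(3,1):W a6@(3,3):W
t=4: a0@(0,1):W a1@(3,1):W a2@(0,2):W a3@(3,3):W a4@(3,1):W a5@(3,0):W a6@(3,2):W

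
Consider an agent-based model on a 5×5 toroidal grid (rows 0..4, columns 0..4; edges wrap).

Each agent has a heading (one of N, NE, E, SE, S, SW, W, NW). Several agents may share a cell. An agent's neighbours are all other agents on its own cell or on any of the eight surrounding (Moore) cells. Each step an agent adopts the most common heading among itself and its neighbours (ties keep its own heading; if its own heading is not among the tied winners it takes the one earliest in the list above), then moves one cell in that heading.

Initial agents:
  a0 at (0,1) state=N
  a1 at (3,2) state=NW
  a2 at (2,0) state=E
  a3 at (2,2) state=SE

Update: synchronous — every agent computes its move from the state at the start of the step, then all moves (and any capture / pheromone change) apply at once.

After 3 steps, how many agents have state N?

t=1: a0@(4,1):N a1@(2,1):NW a2@(2,1):E a3@(3,3):SE
t=2: a0@(3,1):N a1@(1,0):NW a2@(2,2):E a3@(4,4):SE
t=3: a0@(2,1):N a1@(0,4):NW a2@(2,3):E a3@(0,0):SE

1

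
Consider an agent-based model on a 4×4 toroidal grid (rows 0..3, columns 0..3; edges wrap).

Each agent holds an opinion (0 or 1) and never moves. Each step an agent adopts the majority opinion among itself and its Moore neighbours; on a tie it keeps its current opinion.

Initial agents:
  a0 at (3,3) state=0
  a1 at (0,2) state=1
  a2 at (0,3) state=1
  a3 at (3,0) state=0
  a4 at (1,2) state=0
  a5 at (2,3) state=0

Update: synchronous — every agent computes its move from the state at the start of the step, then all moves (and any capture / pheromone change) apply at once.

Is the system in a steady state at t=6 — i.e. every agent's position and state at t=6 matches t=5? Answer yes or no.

t=1: a0@(3,3):0 a1@(0,2):1 a2@(0,3):0 a3@(3,0):0 a4@(1,2):0 a5@(2,3):0
t=2: a0@(3,3):0 a1@(0,2):0 a2@(0,3):0 a3@(3,0):0 a4@(1,2):0 a5@(2,3):0
t=3: (unchanged — steady state)

yes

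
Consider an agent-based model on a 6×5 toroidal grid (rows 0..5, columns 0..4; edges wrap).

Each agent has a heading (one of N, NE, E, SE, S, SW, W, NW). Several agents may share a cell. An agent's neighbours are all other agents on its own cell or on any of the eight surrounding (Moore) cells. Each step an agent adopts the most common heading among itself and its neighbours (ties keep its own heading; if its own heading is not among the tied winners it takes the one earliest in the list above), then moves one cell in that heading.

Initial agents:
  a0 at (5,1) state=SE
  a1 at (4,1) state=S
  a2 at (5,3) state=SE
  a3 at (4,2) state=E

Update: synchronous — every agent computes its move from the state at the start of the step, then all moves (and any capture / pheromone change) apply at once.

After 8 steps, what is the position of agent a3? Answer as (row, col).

t=1: a0@(0,2):SE a1@(5,1):S a2@(0,4):SE a3@(5,3):SE
t=2: a0@(1,3):SE a1@(0,1):S a2@(1,0):SE a3@(0,4):SE
t=3: a0@(2,4):SE a1@(1,1):S a2@(2,1):SE a3@(1,0):SE
t=4: a0@(3,0):SE a1@(2,2):SE a2@(3,2):SE a3@(2,1):SE
t=5: a0@(4,1):SE a1@(3,3):SE a2@(4,3):SE a3@(3,2):SE
t=6: a0@(5,2):SE a1@(4,4):SE a2@(5,4):SE a3@(4,3):SE
t=7: a0@(0,3):SE a1@(5,0):SE a2@(0,0):SE a3@(5,4):SE
t=8: a0@(1,4):SE a1@(0,1):SE a2@(1,1):SE a3@(0,0):SE

(0, 0)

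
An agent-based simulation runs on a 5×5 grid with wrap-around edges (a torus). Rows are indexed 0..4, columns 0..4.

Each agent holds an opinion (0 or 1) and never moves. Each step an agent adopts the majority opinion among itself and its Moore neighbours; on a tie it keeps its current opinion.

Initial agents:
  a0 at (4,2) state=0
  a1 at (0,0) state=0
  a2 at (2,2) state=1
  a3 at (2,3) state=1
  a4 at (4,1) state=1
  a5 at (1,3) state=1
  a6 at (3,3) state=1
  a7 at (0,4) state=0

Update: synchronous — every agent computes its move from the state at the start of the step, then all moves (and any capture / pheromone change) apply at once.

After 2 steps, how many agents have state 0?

3

t=1: a0@(4,2):1 a1@(0,0):0 a2@(2,2):1 a3@(2,3):1 a4@(4,1):0 a5@(1,3):1 a6@(3,3):1 a7@(0,4):0
t=2: (unchanged — steady state)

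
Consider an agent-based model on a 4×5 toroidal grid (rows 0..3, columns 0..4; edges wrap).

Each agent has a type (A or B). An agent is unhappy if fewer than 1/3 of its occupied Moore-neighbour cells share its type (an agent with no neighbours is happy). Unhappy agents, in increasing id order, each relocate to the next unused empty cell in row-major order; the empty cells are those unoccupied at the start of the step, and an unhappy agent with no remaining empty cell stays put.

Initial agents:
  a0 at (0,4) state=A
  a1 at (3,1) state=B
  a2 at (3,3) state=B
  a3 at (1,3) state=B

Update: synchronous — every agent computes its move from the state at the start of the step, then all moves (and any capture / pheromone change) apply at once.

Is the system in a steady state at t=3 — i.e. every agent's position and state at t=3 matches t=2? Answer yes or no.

t=1: a0@(0,0):A a1@(3,1):B a2@(0,1):B a3@(0,2):B
t=2: a0@(0,3):A a1@(3,1):B a2@(0,1):B a3@(0,2):B
t=3: a0@(0,0):A a1@(3,1):B a2@(0,1):B a3@(0,2):B

no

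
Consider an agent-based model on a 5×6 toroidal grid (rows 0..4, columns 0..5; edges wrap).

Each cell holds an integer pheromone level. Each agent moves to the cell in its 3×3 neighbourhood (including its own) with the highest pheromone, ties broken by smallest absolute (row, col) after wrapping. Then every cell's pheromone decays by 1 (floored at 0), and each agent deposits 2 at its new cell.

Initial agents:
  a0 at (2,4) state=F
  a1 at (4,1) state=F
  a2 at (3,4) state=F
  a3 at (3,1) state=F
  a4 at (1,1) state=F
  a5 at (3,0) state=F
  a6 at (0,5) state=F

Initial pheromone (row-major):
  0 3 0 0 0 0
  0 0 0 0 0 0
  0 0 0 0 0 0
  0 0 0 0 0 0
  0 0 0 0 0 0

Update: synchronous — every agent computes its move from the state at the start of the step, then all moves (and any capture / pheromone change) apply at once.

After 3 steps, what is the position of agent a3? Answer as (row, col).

t=1: a0@(1,3) a1@(0,1) a2@(2,3) a3@(2,0) a4@(0,1) a5@(2,0) a6@(0,0) | pheromone: 2 6 0 0 0 0 / 0 0 0 2 0 0 / 4 0 0 2 0 0 / 0 0 0 0 0 0 / 0 0 0 0 0 0
t=2: a0@(1,3) a1@(0,1) a2@(1,3) a3@(2,0) a4@(0,1) a5@(2,0) a6@(0,1) | pheromone: 1 11 0 0 0 0 / 0 0 0 5 0 0 / 7 0 0 1 0 0 / 0 0 0 0 0 0 / 0 0 0 0 0 0
t=3: a0@(1,3) a1@(0,1) a2@(1,3) a3@(2,0) a4@(0,1) a5@(2,0) a6@(0,1) | pheromone: 0 16 0 0 0 0 / 0 0 0 8 0 0 / 10 0 0 0 0 0 / 0 0 0 0 0 0 / 0 0 0 0 0 0

(2, 0)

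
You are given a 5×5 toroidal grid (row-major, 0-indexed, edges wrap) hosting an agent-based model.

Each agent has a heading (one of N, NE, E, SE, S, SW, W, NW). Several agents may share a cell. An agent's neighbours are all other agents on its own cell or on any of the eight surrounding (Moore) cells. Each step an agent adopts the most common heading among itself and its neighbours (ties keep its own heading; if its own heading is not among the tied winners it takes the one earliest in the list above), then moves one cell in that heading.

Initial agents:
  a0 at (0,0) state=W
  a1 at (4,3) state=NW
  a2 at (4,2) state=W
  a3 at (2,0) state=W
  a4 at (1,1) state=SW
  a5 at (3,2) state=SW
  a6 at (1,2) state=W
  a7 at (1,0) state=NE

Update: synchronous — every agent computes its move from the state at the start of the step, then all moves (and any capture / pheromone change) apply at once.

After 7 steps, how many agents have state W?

t=1: a0@(0,4):W a1@(3,2):NW a2@(4,1):W a3@(2,4):W a4@(1,0):W a5@(4,1):SW a6@(1,1):W a7@(1,4):W
t=2: a0@(0,3):W a1@(2,1):NW a2@(4,0):W a3@(2,3):W a4@(1,4):W a5@(0,0):SW a6@(1,0):W a7@(1,3):W
t=3: a0@(0,2):W a1@(1,0):NW a2@(4,4):W a3@(2,2):W a4@(1,3):W a5@(0,4):W a6@(1,4):W a7@(1,2):W
t=4: a0@(0,1):W a1@(1,4):W a2@(4,3):W a3@(2,1):W a4@(1,2):W a5@(0,3):W a6@(1,3):W a7@(1,1):W
t=5: a0@(0,0):W a1@(1,3):W a2@(4,2):W a3@(2,0):W a4@(1,1):W a5@(0,2):W a6@(1,2):W a7@(1,0):W
t=6: a0@(0,4):W a1@(1,2):W a2@(4,1):W a3@(2,4):W a4@(1,0):W a5@(0,1):W a6@(1,1):W a7@(1,4):W
t=7: a0@(0,3):W a1@(1,1):W a2@(4,0):W a3@(2,3):W a4@(1,4):W a5@(0,0):W a6@(1,0):W a7@(1,3):W

8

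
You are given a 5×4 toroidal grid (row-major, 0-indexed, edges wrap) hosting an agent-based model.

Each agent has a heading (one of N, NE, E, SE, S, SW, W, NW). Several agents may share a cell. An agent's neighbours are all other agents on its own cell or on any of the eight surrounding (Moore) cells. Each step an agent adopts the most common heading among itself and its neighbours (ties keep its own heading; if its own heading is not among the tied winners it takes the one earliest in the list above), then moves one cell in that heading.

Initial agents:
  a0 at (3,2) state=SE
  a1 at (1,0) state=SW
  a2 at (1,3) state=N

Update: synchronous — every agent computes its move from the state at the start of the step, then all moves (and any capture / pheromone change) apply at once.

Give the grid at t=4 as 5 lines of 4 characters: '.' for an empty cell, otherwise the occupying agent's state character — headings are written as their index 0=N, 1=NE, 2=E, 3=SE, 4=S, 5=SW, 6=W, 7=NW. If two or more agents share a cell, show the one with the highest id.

5...
....
..30
....
....

t=1: a0@(4,3):SE a1@(2,3):SW a2@(0,3):N
t=2: a0@(0,0):SE a1@(3,2):SW a2@(4,3):N
t=3: a0@(1,1):SE a1@(4,1):SW a2@(3,3):N
t=4: a0@(2,2):SE a1@(0,0):SW a2@(2,3):N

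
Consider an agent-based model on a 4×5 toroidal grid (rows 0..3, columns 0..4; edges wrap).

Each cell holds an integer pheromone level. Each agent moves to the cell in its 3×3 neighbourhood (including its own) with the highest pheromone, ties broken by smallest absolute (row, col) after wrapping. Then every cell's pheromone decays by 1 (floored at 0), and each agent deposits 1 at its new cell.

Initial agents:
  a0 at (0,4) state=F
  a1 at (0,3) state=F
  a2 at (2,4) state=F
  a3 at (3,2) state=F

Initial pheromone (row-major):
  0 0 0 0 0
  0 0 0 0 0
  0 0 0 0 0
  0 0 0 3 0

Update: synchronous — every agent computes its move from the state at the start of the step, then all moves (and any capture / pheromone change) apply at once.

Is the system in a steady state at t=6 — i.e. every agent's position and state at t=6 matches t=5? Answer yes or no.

yes

t=1: a0@(3,3) a1@(3,3) a2@(3,3) a3@(3,3) | pheromone: 0 0 0 0 0 / 0 0 0 0 0 / 0 0 0 0 0 / 0 0 0 6 0
t=2: a0@(3,3) a1@(3,3) a2@(3,3) a3@(3,3) | pheromone: 0 0 0 0 0 / 0 0 0 0 0 / 0 0 0 0 0 / 0 0 0 9 0
t=3: a0@(3,3) a1@(3,3) a2@(3,3) a3@(3,3) | pheromone: 0 0 0 0 0 / 0 0 0 0 0 / 0 0 0 0 0 / 0 0 0 12 0
t=4: a0@(3,3) a1@(3,3) a2@(3,3) a3@(3,3) | pheromone: 0 0 0 0 0 / 0 0 0 0 0 / 0 0 0 0 0 / 0 0 0 15 0
t=5: a0@(3,3) a1@(3,3) a2@(3,3) a3@(3,3) | pheromone: 0 0 0 0 0 / 0 0 0 0 0 / 0 0 0 0 0 / 0 0 0 18 0
t=6: a0@(3,3) a1@(3,3) a2@(3,3) a3@(3,3) | pheromone: 0 0 0 0 0 / 0 0 0 0 0 / 0 0 0 0 0 / 0 0 0 21 0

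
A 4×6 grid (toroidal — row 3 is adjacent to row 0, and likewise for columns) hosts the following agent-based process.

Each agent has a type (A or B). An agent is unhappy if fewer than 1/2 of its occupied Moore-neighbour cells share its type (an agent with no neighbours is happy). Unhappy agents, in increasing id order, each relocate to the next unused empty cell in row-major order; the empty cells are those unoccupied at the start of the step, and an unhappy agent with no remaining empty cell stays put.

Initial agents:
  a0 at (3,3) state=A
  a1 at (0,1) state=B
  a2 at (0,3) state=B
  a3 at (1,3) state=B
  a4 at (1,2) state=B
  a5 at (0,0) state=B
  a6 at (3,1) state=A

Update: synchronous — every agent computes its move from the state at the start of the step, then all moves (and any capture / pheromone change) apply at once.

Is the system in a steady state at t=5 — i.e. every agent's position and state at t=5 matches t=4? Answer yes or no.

t=1: a0@(0,2):A a1@(0,1):B a2@(0,3):B a3@(1,3):B a4@(1,2):B a5@(0,0):B a6@(0,4):A
t=2: a0@(0,5):A a1@(0,1):B a2@(0,3):B a3@(1,3):B a4@(1,2):B a5@(0,0):B a6@(1,0):A
t=3: a0@(0,5):A a1@(0,1):B a2@(0,3):B a3@(1,3):B a4@(1,2):B a5@(0,2):B a6@(0,4):A
t=4: a0@(0,5):A a1@(0,1):B a2@(0,3):B a3@(1,3):B a4@(1,2):B a5@(0,2):B a6@(0,0):A
t=5: (unchanged — steady state)

yes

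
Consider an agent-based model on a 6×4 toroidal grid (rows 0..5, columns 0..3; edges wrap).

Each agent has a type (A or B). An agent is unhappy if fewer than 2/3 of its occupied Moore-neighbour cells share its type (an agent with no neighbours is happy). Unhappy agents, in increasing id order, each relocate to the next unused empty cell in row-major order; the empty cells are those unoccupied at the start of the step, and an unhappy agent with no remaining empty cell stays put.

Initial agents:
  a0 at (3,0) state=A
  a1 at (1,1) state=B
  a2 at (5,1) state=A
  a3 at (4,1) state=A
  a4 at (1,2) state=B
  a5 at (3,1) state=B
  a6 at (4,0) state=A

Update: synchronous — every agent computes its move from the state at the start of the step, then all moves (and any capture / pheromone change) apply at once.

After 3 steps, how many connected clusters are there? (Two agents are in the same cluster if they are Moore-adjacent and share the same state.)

2

t=1: a0@(3,0):A a1@(1,1):B a2@(5,1):A a3@(4,1):A a4@(1,2):B a5@(0,0):B a6@(4,0):A
t=2: a0@(3,0):A a1@(1,1):B a2@(5,1):A a3@(4,1):A a4@(1,2):B a5@(0,1):B a6@(4,0):A
t=3: (unchanged — steady state)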